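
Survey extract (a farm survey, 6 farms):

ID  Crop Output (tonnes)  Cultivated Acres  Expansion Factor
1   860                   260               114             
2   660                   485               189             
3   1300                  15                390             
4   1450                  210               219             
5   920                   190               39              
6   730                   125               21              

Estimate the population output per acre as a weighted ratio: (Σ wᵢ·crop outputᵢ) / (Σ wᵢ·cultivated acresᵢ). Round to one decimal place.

6.0

Σ wᵢ·y = 860×114 + 660×189 + 1300×390 + 1450×219 + 920×39 + 730×21
  = 1098540
Σ wᵢ·x = 260×114 + 485×189 + 15×390 + 210×219 + 190×39 + 125×21
  = 183180
Ratio = 1098540 / 183180 = 5.9970521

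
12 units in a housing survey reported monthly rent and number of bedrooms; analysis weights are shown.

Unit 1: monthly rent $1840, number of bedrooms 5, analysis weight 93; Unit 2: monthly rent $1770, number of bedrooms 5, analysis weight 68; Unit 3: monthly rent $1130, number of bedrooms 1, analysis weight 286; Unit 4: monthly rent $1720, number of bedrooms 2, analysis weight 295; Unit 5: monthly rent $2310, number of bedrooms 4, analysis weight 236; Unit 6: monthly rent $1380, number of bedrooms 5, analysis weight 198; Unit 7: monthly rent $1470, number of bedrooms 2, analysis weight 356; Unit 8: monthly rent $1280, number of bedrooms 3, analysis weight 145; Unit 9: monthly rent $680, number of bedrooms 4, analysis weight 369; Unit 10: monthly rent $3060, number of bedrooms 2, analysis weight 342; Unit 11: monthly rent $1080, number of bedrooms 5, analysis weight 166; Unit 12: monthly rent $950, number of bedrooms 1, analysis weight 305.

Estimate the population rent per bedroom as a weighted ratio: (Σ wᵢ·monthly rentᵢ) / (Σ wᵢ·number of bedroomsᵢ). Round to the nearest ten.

Σ wᵢ·y = 4415850
Σ wᵢ·x = 8057
Ratio = 4415850 / 8057 = 548.07621

550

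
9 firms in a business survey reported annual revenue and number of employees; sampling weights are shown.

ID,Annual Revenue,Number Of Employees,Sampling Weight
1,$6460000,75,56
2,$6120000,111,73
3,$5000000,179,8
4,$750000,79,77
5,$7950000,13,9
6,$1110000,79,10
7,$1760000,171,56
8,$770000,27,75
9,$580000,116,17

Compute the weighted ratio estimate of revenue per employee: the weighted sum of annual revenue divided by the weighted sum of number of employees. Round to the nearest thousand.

34000

Σ wᵢ·y = 6460000×56 + 6120000×73 + 5000000×8 + 750000×77 + 7950000×9 + 1110000×10 + 1760000×56 + 770000×75 + 580000×17
  = 361760000 + 446760000 + 40000000 + 57750000 + 71550000 + 11100000 + 98560000 + 57750000 + 9860000 = 1155090000
Σ wᵢ·x = 75×56 + 111×73 + 179×8 + 79×77 + 13×9 + 79×10 + 171×56 + 27×75 + 116×17
  = 4200 + 8103 + 1432 + 6083 + 117 + 790 + 9576 + 2025 + 1972 = 34298
Ratio = 1155090000 / 34298 = 33678.057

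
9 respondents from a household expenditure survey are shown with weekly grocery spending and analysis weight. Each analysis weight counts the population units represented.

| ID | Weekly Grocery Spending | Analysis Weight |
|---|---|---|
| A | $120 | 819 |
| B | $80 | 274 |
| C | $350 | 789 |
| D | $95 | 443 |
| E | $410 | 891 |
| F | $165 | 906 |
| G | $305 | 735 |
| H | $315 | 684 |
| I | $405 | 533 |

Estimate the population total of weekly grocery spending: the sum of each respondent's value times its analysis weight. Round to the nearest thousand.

Weighted total = 1608735

1609000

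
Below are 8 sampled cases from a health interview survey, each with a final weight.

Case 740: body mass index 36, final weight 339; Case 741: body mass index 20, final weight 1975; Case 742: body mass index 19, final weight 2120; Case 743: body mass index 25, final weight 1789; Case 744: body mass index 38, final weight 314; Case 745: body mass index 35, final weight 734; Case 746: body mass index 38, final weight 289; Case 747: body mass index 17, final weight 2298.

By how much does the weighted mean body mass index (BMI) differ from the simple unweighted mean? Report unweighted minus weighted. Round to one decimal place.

5.7

Unweighted sum = 36 + 20 + 19 + 25 + 38 + 35 + 38 + 17 = 228
Unweighted mean = 228 / 8 = 28.5
Weighted sum = 36×339 + 20×1975 + 19×2120 + 25×1789 + 38×314 + 35×734 + 38×289 + 17×2298
  = 12204 + 39500 + 40280 + 44725 + 11932 + 25690 + 10982 + 39066 = 224379
Sum of weights = 9858
Weighted mean = 224379 / 9858 = 22.761108
Difference (unweighted minus weighted) = 5.7388923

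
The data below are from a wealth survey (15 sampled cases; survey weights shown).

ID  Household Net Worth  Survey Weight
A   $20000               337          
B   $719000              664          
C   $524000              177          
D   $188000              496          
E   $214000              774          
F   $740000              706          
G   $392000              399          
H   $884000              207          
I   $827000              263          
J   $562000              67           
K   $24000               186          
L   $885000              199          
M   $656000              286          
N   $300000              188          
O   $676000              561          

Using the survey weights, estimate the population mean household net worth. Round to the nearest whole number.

500292

Weighted sum = 2756610000
Sum of weights = 5510
Weighted mean = 2756610000 / 5510 = 500292.2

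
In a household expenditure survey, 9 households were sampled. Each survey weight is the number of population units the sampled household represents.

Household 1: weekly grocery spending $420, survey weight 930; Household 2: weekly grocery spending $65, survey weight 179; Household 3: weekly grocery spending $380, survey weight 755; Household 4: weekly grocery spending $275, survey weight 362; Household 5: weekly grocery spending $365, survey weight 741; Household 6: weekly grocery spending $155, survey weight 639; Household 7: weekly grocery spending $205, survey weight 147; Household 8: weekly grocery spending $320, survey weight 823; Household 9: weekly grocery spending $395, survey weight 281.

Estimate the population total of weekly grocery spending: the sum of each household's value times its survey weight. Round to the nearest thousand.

Weighted total = 420×930 + 65×179 + 380×755 + 275×362 + 365×741 + 155×639 + 205×147 + 320×823 + 395×281
  = 390600 + 11635 + 286900 + 99550 + 270465 + 99045 + 30135 + 263360 + 110995 = 1562685

1563000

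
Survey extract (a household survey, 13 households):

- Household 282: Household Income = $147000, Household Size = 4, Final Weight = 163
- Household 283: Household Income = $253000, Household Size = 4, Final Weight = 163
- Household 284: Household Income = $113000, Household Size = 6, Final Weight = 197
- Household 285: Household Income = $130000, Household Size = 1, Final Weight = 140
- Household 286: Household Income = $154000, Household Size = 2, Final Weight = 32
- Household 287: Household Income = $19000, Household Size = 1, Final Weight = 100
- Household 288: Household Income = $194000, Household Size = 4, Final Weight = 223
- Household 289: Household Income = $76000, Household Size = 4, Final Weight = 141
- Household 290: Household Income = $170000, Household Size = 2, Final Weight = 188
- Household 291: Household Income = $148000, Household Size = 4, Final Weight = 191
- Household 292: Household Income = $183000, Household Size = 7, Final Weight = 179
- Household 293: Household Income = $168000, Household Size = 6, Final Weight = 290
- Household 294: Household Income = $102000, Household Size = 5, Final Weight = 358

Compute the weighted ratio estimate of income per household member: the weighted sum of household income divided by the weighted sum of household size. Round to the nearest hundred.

Σ wᵢ·y = 344688000
Σ wᵢ·x = 10169
Ratio = 344688000 / 10169 = 33895.958

33900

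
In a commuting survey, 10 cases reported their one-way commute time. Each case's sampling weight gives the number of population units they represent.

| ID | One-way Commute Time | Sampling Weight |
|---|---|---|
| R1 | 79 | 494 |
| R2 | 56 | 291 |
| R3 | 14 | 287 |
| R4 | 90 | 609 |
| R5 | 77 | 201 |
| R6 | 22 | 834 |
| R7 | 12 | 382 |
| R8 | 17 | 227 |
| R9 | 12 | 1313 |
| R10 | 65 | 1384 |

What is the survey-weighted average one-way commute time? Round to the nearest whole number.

Weighted sum = 79×494 + 56×291 + 14×287 + 90×609 + 77×201 + 22×834 + 12×382 + 17×227 + 12×1313 + 65×1384
  = 39026 + 16296 + 4018 + 54810 + 15477 + 18348 + 4584 + 3859 + 15756 + 89960 = 262134
Sum of weights = 494 + 291 + 287 + 609 + 201 + 834 + 382 + 227 + 1313 + 1384 = 6022
Weighted mean = 262134 / 6022 = 43.529392

44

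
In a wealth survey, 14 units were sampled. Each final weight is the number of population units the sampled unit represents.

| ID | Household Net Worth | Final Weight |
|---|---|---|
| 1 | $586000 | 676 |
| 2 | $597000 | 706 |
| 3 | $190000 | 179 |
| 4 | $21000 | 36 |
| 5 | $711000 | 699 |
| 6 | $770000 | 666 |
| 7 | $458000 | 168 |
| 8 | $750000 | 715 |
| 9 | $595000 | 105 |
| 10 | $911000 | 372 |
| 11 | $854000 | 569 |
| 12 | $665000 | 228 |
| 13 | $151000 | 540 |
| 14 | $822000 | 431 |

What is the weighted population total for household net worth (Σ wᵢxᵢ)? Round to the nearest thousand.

Weighted total = 3950122000

3950122000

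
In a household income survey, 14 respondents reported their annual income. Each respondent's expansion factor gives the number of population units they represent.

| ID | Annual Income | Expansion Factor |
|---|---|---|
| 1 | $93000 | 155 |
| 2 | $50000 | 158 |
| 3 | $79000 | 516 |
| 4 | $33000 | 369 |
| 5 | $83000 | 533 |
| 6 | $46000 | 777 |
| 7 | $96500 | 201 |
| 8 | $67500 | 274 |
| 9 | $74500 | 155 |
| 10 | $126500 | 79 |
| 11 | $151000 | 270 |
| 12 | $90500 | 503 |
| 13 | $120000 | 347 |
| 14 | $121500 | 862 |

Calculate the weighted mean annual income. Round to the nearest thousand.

Weighted sum = 447334000
Sum of weights = 5199
Weighted mean = 447334000 / 5199 = 86042.316

86000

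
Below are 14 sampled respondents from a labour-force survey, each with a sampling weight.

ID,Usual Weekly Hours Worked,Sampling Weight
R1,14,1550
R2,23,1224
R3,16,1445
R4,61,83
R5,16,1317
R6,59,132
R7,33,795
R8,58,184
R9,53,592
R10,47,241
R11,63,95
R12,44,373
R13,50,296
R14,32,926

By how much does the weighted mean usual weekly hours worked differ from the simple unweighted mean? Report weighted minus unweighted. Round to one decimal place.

-13.3

Unweighted sum = 569
Unweighted mean = 569 / 14 = 40.642857
Weighted sum = 253334
Sum of weights = 9253
Weighted mean = 253334 / 9253 = 27.37858
Difference (weighted minus unweighted) = -13.264277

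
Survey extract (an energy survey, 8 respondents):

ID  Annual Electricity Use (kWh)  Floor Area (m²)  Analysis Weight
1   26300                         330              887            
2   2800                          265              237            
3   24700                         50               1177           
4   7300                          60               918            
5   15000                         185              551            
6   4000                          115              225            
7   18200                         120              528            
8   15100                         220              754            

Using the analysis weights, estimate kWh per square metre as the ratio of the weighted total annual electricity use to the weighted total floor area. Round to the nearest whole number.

Σ wᵢ·y = 89925000
Σ wᵢ·x = 330×887 + 265×237 + 50×1177 + 60×918 + 185×551 + 115×225 + 120×528 + 220×754
  = 292710 + 62805 + 58850 + 55080 + 101935 + 25875 + 63360 + 165880 = 826495
Ratio = 89925000 / 826495 = 108.80284

109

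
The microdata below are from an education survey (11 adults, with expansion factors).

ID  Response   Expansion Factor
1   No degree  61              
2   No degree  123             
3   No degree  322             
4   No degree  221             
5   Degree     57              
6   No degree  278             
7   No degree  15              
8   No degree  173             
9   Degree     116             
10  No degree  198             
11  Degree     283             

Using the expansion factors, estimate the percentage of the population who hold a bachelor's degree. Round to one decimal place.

24.7

Sum of weights for 'Degree' = 57 + 116 + 283 = 456
Total weight = 61 + 123 + 322 + 221 + 57 + 278 + 15 + 173 + 116 + 198 + 283 = 1847
Weighted proportion = 456 / 1847 = 0.24688684 → 24.688684%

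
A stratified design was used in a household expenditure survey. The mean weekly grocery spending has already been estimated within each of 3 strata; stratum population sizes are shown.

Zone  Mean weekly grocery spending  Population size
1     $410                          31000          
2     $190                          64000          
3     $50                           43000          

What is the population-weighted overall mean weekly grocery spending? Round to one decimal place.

Σ Nₕ·x̄ₕ = 410×31000 + 190×64000 + 50×43000
  = 12710000 + 12160000 + 2150000 = 27020000
Σ Nₕ = 31000 + 64000 + 43000 = 138000
Overall mean = 27020000 / 138000 = 195.7971

195.8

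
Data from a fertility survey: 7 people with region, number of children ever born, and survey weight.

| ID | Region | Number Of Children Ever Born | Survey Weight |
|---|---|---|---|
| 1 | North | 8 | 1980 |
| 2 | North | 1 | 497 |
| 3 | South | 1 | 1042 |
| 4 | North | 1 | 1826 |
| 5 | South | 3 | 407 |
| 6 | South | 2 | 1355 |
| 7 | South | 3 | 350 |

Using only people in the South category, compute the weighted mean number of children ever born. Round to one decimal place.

South rows: 3, 5, 6, 7
Weighted sum = 1×1042 + 3×407 + 2×1355 + 3×350
  = 1042 + 1221 + 2710 + 1050 = 6023
Sum of weights = 1042 + 407 + 1355 + 350 = 3154
Weighted mean = 6023 / 3154 = 1.9096386

1.9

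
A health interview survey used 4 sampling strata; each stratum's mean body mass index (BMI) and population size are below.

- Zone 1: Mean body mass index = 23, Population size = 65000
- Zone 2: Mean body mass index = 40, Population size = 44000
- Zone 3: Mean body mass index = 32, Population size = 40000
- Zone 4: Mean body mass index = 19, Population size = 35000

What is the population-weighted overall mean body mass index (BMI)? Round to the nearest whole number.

28

Σ Nₕ·x̄ₕ = 23×65000 + 40×44000 + 32×40000 + 19×35000
  = 1495000 + 1760000 + 1280000 + 665000 = 5200000
Σ Nₕ = 65000 + 44000 + 40000 + 35000 = 184000
Overall mean = 5200000 / 184000 = 28.26087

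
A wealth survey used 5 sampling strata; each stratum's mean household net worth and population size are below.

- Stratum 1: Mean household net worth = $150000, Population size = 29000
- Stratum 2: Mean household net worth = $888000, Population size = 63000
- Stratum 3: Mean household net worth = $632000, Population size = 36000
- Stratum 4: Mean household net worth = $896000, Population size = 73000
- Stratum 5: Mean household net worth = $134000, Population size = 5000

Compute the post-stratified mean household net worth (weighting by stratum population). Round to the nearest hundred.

723900

Σ Nₕ·x̄ₕ = 150000×29000 + 888000×63000 + 632000×36000 + 896000×73000 + 134000×5000
  = 4350000000 + 55944000000 + 22752000000 + 65408000000 + 670000000 = 149124000000
Σ Nₕ = 29000 + 63000 + 36000 + 73000 + 5000 = 206000
Overall mean = 149124000000 / 206000 = 723902.91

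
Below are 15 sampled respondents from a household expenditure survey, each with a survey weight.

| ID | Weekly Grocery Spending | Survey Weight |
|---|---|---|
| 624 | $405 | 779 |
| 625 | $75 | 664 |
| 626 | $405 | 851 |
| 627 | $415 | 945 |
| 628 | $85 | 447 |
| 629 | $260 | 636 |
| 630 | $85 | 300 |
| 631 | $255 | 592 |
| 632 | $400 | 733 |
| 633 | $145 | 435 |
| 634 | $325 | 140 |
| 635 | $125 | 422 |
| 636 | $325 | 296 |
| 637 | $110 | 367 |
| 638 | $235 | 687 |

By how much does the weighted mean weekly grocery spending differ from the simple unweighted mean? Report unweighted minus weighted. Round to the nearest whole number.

Unweighted sum = 3650
Unweighted mean = 3650 / 15 = 243.33333
Weighted sum = 2234480
Sum of weights = 8294
Weighted mean = 2234480 / 8294 = 269.40921
Difference (unweighted minus weighted) = -26.075878

-26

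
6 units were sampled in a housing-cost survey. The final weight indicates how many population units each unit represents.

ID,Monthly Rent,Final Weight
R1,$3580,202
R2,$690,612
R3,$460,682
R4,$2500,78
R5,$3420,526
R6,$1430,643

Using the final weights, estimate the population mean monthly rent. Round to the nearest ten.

Weighted sum = 3580×202 + 690×612 + 460×682 + 2500×78 + 3420×526 + 1430×643
  = 723160 + 422280 + 313720 + 195000 + 1798920 + 919490 = 4372570
Sum of weights = 202 + 612 + 682 + 78 + 526 + 643 = 2743
Weighted mean = 4372570 / 2743 = 1594.0831

1590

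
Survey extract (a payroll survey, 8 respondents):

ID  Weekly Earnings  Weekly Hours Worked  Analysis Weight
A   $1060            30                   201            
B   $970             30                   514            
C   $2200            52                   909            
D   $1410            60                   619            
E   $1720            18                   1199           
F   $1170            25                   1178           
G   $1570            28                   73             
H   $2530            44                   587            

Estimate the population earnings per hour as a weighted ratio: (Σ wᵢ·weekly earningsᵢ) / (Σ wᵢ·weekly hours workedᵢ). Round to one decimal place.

Σ wᵢ·y = 1060×201 + 970×514 + 2200×909 + 1410×619 + 1720×1199 + 1170×1178 + 1570×73 + 2530×587
  = 213060 + 498580 + 1999800 + 872790 + 2062280 + 1378260 + 114610 + 1485110 = 8624490
Σ wᵢ·x = 30×201 + 30×514 + 52×909 + 60×619 + 18×1199 + 25×1178 + 28×73 + 44×587
  = 6030 + 15420 + 47268 + 37140 + 21582 + 29450 + 2044 + 25828 = 184762
Ratio = 8624490 / 184762 = 46.678917

46.7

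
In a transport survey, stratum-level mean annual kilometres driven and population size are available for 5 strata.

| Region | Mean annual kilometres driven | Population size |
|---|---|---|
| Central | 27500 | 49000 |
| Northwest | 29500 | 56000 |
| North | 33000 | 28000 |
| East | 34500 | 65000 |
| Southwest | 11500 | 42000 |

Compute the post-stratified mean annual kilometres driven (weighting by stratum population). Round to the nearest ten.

Σ Nₕ·x̄ₕ = 27500×49000 + 29500×56000 + 33000×28000 + 34500×65000 + 11500×42000
  = 6649000000
Σ Nₕ = 240000
Overall mean = 6649000000 / 240000 = 27704.167

27700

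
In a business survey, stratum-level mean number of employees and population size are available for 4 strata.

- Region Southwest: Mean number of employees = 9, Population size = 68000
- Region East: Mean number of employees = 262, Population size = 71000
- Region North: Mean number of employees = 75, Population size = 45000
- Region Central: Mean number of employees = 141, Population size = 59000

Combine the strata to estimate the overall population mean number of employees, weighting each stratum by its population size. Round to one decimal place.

Σ Nₕ·x̄ₕ = 9×68000 + 262×71000 + 75×45000 + 141×59000
  = 30908000
Σ Nₕ = 68000 + 71000 + 45000 + 59000 = 243000
Overall mean = 30908000 / 243000 = 127.19342

127.2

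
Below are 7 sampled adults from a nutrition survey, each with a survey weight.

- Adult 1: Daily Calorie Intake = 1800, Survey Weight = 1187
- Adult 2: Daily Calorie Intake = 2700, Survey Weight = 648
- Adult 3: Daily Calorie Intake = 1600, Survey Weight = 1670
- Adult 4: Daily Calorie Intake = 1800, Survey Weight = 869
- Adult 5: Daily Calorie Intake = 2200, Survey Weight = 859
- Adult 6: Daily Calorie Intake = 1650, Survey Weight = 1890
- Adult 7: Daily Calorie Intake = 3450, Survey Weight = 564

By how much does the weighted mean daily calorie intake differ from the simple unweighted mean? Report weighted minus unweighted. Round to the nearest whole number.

-210

Unweighted sum = 1800 + 2700 + 1600 + 1800 + 2200 + 1650 + 3450 = 15200
Unweighted mean = 15200 / 7 = 2171.4286
Weighted sum = 1800×1187 + 2700×648 + 1600×1670 + 1800×869 + 2200×859 + 1650×1890 + 3450×564
  = 2136600 + 1749600 + 2672000 + 1564200 + 1889800 + 3118500 + 1945800 = 15076500
Sum of weights = 1187 + 648 + 1670 + 869 + 859 + 1890 + 564 = 7687
Weighted mean = 15076500 / 7687 = 1961.2983
Difference (weighted minus unweighted) = -210.13028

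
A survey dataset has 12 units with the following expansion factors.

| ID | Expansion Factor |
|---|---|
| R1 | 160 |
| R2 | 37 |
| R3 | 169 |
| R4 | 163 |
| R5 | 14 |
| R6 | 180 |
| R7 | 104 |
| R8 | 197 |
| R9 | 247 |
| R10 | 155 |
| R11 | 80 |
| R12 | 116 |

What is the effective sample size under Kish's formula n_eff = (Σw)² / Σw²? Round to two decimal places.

Σ wᵢ = 1622
Σ wᵢ² = 269210
n_eff = 1622² / 269210 = 2630884 / 269210 = 9.7726087

9.77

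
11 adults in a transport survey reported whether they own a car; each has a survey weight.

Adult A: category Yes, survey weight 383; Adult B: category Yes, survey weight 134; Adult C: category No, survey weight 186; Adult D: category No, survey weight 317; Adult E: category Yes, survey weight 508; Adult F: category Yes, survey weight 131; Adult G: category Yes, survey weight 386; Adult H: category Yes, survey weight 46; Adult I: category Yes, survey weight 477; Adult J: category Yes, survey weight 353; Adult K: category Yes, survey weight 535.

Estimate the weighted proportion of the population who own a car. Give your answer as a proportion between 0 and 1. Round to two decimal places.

0.85

Sum of weights for 'Yes' = 383 + 134 + 508 + 131 + 386 + 46 + 477 + 353 + 535 = 2953
Total weight = 383 + 134 + 186 + 317 + 508 + 131 + 386 + 46 + 477 + 353 + 535 = 3456
Weighted proportion = 2953 / 3456 = 0.85445602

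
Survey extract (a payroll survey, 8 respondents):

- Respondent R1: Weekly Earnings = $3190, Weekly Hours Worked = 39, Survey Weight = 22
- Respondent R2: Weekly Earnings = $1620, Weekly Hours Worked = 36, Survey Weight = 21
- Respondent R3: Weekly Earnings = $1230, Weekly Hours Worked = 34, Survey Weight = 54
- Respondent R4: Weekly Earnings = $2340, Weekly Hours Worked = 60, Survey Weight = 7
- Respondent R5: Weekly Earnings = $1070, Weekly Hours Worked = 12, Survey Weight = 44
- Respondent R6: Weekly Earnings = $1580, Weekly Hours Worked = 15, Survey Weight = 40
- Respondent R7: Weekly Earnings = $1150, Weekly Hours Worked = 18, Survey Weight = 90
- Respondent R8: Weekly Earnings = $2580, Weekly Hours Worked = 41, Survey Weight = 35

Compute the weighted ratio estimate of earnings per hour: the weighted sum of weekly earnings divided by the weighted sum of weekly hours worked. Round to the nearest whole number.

61

Σ wᵢ·y = 3190×22 + 1620×21 + 1230×54 + 2340×7 + 1070×44 + 1580×40 + 1150×90 + 2580×35
  = 491080
Σ wᵢ·x = 8053
Ratio = 491080 / 8053 = 60.981001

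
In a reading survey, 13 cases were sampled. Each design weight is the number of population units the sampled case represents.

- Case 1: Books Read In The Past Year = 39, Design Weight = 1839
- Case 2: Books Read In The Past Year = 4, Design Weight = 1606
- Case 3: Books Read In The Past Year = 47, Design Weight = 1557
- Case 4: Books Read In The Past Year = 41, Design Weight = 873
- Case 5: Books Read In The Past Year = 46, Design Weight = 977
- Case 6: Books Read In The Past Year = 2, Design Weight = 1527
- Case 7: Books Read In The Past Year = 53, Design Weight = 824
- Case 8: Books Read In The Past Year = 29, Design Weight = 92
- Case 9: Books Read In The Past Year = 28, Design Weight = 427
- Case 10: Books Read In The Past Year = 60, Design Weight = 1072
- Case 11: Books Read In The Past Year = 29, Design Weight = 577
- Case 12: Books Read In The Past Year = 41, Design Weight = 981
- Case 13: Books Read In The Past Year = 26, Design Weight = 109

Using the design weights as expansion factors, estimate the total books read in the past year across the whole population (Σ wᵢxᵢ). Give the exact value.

Weighted total = 417517

417517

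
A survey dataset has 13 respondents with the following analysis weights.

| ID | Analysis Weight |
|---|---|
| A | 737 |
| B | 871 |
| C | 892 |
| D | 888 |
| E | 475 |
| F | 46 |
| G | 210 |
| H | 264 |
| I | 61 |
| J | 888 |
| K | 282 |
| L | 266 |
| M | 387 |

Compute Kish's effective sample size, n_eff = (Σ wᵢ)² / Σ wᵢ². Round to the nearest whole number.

Σ wᵢ = 6267
Σ wᵢ² = 4319869
n_eff = 6267² / 4319869 = 39275289 / 4319869 = 9.0917778

9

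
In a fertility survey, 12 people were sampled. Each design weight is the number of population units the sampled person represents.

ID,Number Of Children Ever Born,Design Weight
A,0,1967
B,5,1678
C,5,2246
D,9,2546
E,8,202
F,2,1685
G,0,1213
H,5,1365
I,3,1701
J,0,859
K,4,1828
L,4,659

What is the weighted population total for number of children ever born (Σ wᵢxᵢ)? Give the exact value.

69396

Weighted total = 0×1967 + 5×1678 + 5×2246 + 9×2546 + 8×202 + 2×1685 + 0×1213 + 5×1365 + 3×1701 + 0×859 + 4×1828 + 4×659
  = 0 + 8390 + 11230 + 22914 + 1616 + 3370 + 0 + 6825 + 5103 + 0 + 7312 + 2636 = 69396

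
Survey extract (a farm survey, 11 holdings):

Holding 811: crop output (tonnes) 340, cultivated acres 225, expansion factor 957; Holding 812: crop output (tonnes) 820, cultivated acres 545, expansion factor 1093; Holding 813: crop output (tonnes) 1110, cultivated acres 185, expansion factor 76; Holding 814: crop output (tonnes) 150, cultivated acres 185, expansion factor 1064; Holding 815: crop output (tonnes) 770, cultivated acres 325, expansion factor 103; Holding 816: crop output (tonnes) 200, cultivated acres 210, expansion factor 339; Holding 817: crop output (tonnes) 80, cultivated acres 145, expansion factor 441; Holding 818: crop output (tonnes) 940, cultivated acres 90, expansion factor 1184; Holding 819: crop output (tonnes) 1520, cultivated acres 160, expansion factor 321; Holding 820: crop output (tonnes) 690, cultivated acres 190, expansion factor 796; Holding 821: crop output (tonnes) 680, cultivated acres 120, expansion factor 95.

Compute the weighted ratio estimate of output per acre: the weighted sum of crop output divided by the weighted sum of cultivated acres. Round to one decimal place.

Σ wᵢ·y = 340×957 + 820×1093 + 1110×76 + 150×1064 + 770×103 + 200×339 + 80×441 + 940×1184 + 1520×321 + 690×796 + 680×95
  = 325380 + 896260 + 84360 + 159600 + 79310 + 67800 + 35280 + 1112960 + 487920 + 549240 + 64600 = 3862710
Σ wᵢ·x = 225×957 + 545×1093 + 185×76 + 185×1064 + 325×103 + 210×339 + 145×441 + 90×1184 + 160×321 + 190×796 + 120×95
  = 215325 + 595685 + 14060 + 196840 + 33475 + 71190 + 63945 + 106560 + 51360 + 151240 + 11400 = 1511080
Ratio = 3862710 / 1511080 = 2.5562578

2.6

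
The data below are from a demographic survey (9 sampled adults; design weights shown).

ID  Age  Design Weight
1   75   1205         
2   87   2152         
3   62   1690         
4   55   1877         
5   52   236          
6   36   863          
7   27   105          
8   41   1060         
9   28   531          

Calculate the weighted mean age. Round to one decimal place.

Weighted sum = 75×1205 + 87×2152 + 62×1690 + 55×1877 + 52×236 + 36×863 + 27×105 + 41×1060 + 28×531
  = 90375 + 187224 + 104780 + 103235 + 12272 + 31068 + 2835 + 43460 + 14868 = 590117
Sum of weights = 1205 + 2152 + 1690 + 1877 + 236 + 863 + 105 + 1060 + 531 = 9719
Weighted mean = 590117 / 9719 = 60.717872

60.7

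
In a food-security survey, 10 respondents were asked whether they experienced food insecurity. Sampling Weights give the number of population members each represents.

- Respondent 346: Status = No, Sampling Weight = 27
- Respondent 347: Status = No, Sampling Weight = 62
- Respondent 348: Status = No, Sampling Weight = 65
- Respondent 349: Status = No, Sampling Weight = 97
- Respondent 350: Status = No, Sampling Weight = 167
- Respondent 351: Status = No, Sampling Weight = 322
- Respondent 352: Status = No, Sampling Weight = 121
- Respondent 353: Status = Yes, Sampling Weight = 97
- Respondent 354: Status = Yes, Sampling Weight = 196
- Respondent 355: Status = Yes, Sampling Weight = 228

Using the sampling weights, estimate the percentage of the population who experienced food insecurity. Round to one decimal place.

Sum of weights for 'Yes' = 97 + 196 + 228 = 521
Total weight = 27 + 62 + 65 + 97 + 167 + 322 + 121 + 97 + 196 + 228 = 1382
Weighted proportion = 521 / 1382 = 0.37698987 → 37.698987%

37.7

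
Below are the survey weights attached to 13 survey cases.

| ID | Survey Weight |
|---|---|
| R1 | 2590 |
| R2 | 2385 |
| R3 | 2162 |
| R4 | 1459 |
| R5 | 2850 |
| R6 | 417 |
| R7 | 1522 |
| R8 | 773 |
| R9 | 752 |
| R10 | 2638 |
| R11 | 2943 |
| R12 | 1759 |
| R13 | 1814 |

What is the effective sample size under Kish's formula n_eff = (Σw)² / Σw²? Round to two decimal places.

Σ wᵢ = 24064
Σ wᵢ² = 52980126
n_eff = 24064² / 52980126 = 579076096 / 52980126 = 10.930063

10.93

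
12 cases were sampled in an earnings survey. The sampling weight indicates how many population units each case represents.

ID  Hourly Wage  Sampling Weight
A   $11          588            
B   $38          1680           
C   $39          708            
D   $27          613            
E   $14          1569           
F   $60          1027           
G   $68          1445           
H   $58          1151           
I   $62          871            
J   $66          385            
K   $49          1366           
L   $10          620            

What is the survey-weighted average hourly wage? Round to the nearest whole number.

43

Weighted sum = 11×588 + 38×1680 + 39×708 + 27×613 + 14×1569 + 60×1027 + 68×1445 + 58×1151 + 62×871 + 66×385 + 49×1366 + 10×620
  = 515621
Sum of weights = 588 + 1680 + 708 + 613 + 1569 + 1027 + 1445 + 1151 + 871 + 385 + 1366 + 620 = 12023
Weighted mean = 515621 / 12023 = 42.886218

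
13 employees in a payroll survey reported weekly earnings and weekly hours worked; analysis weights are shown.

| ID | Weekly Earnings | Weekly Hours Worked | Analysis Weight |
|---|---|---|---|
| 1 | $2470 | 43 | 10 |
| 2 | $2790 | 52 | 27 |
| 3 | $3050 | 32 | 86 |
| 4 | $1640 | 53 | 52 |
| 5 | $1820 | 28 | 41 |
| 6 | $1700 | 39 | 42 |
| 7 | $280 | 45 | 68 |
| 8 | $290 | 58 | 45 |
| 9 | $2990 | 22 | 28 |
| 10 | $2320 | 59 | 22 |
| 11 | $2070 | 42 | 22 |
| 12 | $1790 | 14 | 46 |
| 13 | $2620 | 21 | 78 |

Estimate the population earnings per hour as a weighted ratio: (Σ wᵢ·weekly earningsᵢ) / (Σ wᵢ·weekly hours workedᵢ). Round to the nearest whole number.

Σ wᵢ·y = 1092720
Σ wᵢ·x = 20918
Ratio = 1092720 / 20918 = 52.238264

52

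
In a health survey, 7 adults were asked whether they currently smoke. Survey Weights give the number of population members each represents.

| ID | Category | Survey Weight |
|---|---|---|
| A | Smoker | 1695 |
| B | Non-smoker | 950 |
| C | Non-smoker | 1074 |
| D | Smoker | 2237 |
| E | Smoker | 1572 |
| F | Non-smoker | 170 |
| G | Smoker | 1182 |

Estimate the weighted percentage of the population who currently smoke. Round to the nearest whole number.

75

Sum of weights for 'Smoker' = 1695 + 2237 + 1572 + 1182 = 6686
Total weight = 1695 + 950 + 1074 + 2237 + 1572 + 170 + 1182 = 8880
Weighted proportion = 6686 / 8880 = 0.75292793 → 75.292793%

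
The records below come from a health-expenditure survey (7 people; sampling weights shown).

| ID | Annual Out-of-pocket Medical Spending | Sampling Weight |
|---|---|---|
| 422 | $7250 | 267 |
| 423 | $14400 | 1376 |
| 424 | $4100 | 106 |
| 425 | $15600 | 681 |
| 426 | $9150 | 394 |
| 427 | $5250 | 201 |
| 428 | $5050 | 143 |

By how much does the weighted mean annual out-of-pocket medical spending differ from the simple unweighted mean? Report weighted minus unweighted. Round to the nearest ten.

3370

Unweighted sum = 7250 + 14400 + 4100 + 15600 + 9150 + 5250 + 5050 = 60800
Unweighted mean = 60800 / 7 = 8685.7143
Weighted sum = 7250×267 + 14400×1376 + 4100×106 + 15600×681 + 9150×394 + 5250×201 + 5050×143
  = 1935750 + 19814400 + 434600 + 10623600 + 3605100 + 1055250 + 722150 = 38190850
Sum of weights = 267 + 1376 + 106 + 681 + 394 + 201 + 143 = 3168
Weighted mean = 38190850 / 3168 = 12055.193
Difference (weighted minus unweighted) = 3369.4783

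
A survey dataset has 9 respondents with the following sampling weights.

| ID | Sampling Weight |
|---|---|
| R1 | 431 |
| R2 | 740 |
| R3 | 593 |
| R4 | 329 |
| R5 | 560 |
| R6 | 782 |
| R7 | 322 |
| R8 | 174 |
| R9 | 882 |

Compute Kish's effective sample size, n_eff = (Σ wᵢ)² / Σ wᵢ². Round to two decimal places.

7.64

Σ wᵢ = 431 + 740 + 593 + 329 + 560 + 782 + 322 + 174 + 882 = 4813
Σ wᵢ² = 185761 + 547600 + 351649 + 108241 + 313600 + 611524 + 103684 + 30276 + 777924 = 3030259
n_eff = 4813² / 3030259 = 23164969 / 3030259 = 7.6445508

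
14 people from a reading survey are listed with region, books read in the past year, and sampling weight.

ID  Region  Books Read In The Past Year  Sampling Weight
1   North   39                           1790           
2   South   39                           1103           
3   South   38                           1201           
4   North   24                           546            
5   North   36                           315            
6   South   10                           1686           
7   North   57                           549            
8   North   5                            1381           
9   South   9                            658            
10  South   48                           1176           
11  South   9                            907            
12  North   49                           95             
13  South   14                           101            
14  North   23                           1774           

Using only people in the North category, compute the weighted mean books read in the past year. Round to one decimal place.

27.6

North rows: 1, 4, 5, 7, 8, 12, 14
Weighted sum = 39×1790 + 24×546 + 36×315 + 57×549 + 5×1381 + 49×95 + 23×1774
  = 177909
Sum of weights = 1790 + 546 + 315 + 549 + 1381 + 95 + 1774 = 6450
Weighted mean = 177909 / 6450 = 27.582791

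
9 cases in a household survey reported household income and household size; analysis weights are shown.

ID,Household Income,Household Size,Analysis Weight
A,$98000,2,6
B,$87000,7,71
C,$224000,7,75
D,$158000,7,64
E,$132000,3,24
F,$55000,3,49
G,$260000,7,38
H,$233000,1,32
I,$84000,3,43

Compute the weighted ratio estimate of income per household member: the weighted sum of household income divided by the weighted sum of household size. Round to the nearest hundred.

Σ wᵢ·y = 98000×6 + 87000×71 + 224000×75 + 158000×64 + 132000×24 + 55000×49 + 260000×38 + 233000×32 + 84000×43
  = 60488000
Σ wᵢ·x = 2×6 + 7×71 + 7×75 + 7×64 + 3×24 + 3×49 + 7×38 + 1×32 + 3×43
  = 2128
Ratio = 60488000 / 2128 = 28424.812

28400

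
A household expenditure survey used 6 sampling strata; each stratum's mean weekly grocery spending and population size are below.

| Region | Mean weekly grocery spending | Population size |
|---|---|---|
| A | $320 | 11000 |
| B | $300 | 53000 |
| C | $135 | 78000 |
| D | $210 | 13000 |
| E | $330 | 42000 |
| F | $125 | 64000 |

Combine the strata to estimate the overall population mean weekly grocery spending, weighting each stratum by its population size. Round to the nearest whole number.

209

Σ Nₕ·x̄ₕ = 320×11000 + 300×53000 + 135×78000 + 210×13000 + 330×42000 + 125×64000
  = 3520000 + 15900000 + 10530000 + 2730000 + 13860000 + 8000000 = 54540000
Σ Nₕ = 11000 + 53000 + 78000 + 13000 + 42000 + 64000 = 261000
Overall mean = 54540000 / 261000 = 208.96552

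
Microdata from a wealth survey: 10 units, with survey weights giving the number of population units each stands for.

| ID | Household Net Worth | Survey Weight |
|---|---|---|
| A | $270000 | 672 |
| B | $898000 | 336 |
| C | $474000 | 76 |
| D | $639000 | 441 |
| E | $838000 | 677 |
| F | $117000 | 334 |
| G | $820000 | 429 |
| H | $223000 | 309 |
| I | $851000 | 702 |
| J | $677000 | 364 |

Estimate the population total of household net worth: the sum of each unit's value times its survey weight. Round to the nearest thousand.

2671912000

Weighted total = 270000×672 + 898000×336 + 474000×76 + 639000×441 + 838000×677 + 117000×334 + 820000×429 + 223000×309 + 851000×702 + 677000×364
  = 181440000 + 301728000 + 36024000 + 281799000 + 567326000 + 39078000 + 351780000 + 68907000 + 597402000 + 246428000 = 2671912000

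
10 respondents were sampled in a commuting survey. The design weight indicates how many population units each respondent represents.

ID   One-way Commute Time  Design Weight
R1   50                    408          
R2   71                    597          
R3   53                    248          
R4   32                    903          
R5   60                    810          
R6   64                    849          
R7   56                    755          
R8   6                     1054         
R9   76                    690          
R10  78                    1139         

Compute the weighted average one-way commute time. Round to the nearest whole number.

53

Weighted sum = 50×408 + 71×597 + 53×248 + 32×903 + 60×810 + 64×849 + 56×755 + 6×1054 + 76×690 + 78×1139
  = 20400 + 42387 + 13144 + 28896 + 48600 + 54336 + 42280 + 6324 + 52440 + 88842 = 397649
Sum of weights = 408 + 597 + 248 + 903 + 810 + 849 + 755 + 1054 + 690 + 1139 = 7453
Weighted mean = 397649 / 7453 = 53.35422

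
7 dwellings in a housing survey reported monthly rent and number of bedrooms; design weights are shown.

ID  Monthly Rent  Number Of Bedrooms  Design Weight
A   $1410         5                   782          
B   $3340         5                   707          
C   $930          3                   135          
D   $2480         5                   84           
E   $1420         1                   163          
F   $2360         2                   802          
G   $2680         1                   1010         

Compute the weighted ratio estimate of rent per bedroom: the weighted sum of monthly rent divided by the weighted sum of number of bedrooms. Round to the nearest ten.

Σ wᵢ·y = 8628850
Σ wᵢ·x = 5×782 + 5×707 + 3×135 + 5×84 + 1×163 + 2×802 + 1×1010
  = 3910 + 3535 + 405 + 420 + 163 + 1604 + 1010 = 11047
Ratio = 8628850 / 11047 = 781.10347

780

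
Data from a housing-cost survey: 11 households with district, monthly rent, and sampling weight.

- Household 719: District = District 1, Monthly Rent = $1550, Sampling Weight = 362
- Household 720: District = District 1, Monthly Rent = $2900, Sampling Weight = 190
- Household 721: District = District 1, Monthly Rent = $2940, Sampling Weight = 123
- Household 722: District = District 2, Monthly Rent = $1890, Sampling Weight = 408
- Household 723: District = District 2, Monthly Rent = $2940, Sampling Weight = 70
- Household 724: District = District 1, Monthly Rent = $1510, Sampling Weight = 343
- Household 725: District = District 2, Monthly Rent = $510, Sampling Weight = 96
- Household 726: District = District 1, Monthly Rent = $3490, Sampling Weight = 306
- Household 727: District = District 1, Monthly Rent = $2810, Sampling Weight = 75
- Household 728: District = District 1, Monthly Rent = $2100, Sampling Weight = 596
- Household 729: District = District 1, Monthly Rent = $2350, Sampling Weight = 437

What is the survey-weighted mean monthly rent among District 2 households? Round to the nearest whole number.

1787

District 2 rows: 722, 723, 725
Weighted sum = 1890×408 + 2940×70 + 510×96
  = 771120 + 205800 + 48960 = 1025880
Sum of weights = 408 + 70 + 96 = 574
Weighted mean = 1025880 / 574 = 1787.2474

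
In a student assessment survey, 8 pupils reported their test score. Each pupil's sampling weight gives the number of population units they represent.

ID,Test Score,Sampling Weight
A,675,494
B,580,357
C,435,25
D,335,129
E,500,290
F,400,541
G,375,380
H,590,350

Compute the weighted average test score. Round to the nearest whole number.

509

Weighted sum = 675×494 + 580×357 + 435×25 + 335×129 + 500×290 + 400×541 + 375×380 + 590×350
  = 1305000
Sum of weights = 494 + 357 + 25 + 129 + 290 + 541 + 380 + 350 = 2566
Weighted mean = 1305000 / 2566 = 508.57366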